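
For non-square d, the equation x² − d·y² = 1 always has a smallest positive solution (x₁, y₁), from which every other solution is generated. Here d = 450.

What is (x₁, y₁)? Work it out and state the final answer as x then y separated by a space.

√450 = [21; 4,1,2,4,2,1,4,42, …], period ℓ=8 (even) → k=7
i=0: a=21 ⇒ p=21, q=1
i=1: a=4 ⇒ p=85, q=4
i=2: a=1 ⇒ p=106, q=5
i=3: a=2 ⇒ p=297, q=14
i=4: a=4 ⇒ p=1294, q=61
i=5: a=2 ⇒ p=2885, q=136
i=6: a=1 ⇒ p=4179, q=197
i=7: a=4 ⇒ p=19601, q=924
→ (19601, 924).  Check: 19601²=384199201, 450·924²=384199200, difference 1.

19601 924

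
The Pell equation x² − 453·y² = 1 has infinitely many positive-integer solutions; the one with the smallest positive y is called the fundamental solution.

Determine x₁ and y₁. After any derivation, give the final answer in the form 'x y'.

√453 → a₀=21, period (3,1,1,10,14,10,1,1,3,42); ℓ=10 even so k=9
a_0=21:  p_0=21·1+0=21,  q_0=21·0+1=1
a_1=3:  p_1=3·21+1=64,  q_1=3·1+0=3
…
a_6=10:  p_6=10·22199+1575=223565,  q_6=10·1043+74=10504
a_7=1:  p_7=1·223565+22199=245764,  q_7=1·10504+1043=11547
a_8=1:  p_8=1·245764+223565=469329,  q_8=1·11547+10504=22051
a_9=3:  p_9=3·469329+245764=1653751,  q_9=3·22051+11547=77700
fundamental: x₁=1653751, y₁=77700  (since 2734892370001 − 453·6037290000 = 1)

1653751 77700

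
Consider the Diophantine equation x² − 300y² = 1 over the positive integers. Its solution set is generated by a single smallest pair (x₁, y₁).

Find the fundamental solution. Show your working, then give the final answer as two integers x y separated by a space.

1351 78

[17; 3,8,3,34] for √300; ℓ=4 ⇒ convergent index 3
a_0=17:  p_0=17·1+0=17,  q_0=17·0+1=1
a_1=3:  p_1=3·17+1=52,  q_1=3·1+0=3
a_2=8:  p_2=8·52+17=433,  q_2=8·3+1=25
a_3=3:  p_3=3·433+52=1351,  q_3=3·25+3=78
(x₁, y₁) = (1351, 78);  1351² − 300·78² = 1 ✓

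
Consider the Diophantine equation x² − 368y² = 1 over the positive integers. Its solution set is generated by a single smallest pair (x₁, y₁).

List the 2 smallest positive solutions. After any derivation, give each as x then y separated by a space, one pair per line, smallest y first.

1151 60
2649601 138120

√368 → a₀=19, period (5,2,5,38); ℓ=4 even so k=3
k=0  a_k=19  p_k/q_k = 19/1
k=1  a_k=5  p_k/q_k = 96/5
k=2  a_k=2  p_k/q_k = 211/11
k=3  a_k=5  p_k/q_k = 1151/60
→ (1151, 60).  Check: 1151²=1324801, 368·60²=1324800, difference 1.
n=2: (1151,60)∘(1151,60) = (1151·1151+368·60·60, 1151·60+60·1151) = (2649601,138120)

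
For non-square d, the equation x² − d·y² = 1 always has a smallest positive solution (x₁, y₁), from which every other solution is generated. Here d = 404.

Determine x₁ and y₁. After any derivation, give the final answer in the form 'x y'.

√404 = [20; 10,40, …], period ℓ=2 (even) → k=1
k=0  a_k=20  p_k/q_k = 20/1
k=1  a_k=10  p_k/q_k = 201/10
→ (201, 10).  Check: 201²=40401, 404·10²=40400, difference 1.

201 10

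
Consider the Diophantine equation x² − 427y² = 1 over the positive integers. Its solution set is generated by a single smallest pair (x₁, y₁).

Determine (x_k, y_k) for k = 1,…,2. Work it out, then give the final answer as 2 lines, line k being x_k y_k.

62 3
7687 372

√427 → a₀=20, period (1,1,1,40); ℓ=4 even so k=3
step 0: (20, 1)  from 20·(1,0) + (0,1)
…
step 2: (41, 2)  from 1·(21,1) + (20,1)
step 3: (62, 3)  from 1·(41,2) + (21,1)
(x₁, y₁) = (62, 3);  62² − 427·3² = 1 ✓
k=2:  x_2 = 62·62+427·3·3 = 7687,  y_2 = 62·3+3·62 = 372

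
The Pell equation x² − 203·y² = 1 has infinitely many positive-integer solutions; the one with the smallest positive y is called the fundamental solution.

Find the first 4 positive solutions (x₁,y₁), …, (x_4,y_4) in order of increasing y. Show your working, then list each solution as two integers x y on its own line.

√203 = [14; 4,28, …], period ℓ=2 (even) → k=1
i=0: a=14 ⇒ p=14, q=1
i=1: a=4 ⇒ p=57, q=4
(x₁, y₁) = (57, 4);  57² − 203·4² = 1 ✓
k=2:  x_2 = 57·57+203·4·4 = 6497,  y_2 = 57·4+4·57 = 456
k=3:  x_3 = 57·6497+203·4·456 = 740601,  y_3 = 57·456+4·6497 = 51980
k=4:  x_4 = 57·740601+203·4·51980 = 84422017,  y_4 = 57·51980+4·740601 = 5925264

57 4
6497 456
740601 51980
84422017 5925264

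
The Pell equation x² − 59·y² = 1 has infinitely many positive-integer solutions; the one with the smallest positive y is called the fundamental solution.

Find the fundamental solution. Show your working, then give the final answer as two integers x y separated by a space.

√59 → a₀=7, period (1,2,7,2,1,14); ℓ=6 even so k=5
step 0: (7, 1)  from 7·(1,0) + (0,1)
step 1: (8, 1)  from 1·(7,1) + (1,0)
step 2: (23, 3)  from 2·(8,1) + (7,1)
step 3: (169, 22)  from 7·(23,3) + (8,1)
step 4: (361, 47)  from 2·(169,22) + (23,3)
step 5: (530, 69)  from 1·(361,47) + (169,22)
→ (530, 69).  Check: 530²=280900, 59·69²=280899, difference 1.

530 69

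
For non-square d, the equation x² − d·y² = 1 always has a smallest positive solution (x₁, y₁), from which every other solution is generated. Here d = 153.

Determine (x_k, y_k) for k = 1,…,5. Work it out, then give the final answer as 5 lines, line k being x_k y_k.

√153 → a₀=12, period (2,1,2,2,2,1,2,24); ℓ=8 even so k=7
step 0: (12, 1)  from 12·(1,0) + (0,1)
step 1: (25, 2)  from 2·(12,1) + (1,0)
…
step 3: (99, 8)  from 2·(37,3) + (25,2)
step 4: (235, 19)  from 2·(99,8) + (37,3)
step 5: (569, 46)  from 2·(235,19) + (99,8)
step 6: (804, 65)  from 1·(569,46) + (235,19)
step 7: (2177, 176)  from 2·(804,65) + (569,46)
fundamental: x₁=2177, y₁=176  (since 4739329 − 153·30976 = 1)
k=2:  x_2 = 2177·2177+153·176·176 = 9478657,  y_2 = 2177·176+176·2177 = 766304
k=3:  x_3 = 2177·9478657+153·176·766304 = 41270070401,  y_3 = 2177·766304+176·9478657 = 3336487440
k=4:  x_4 = 2177·41270070401+153·176·3336487440 = 179689877047297,  y_4 = 2177·3336487440+176·41270070401 = 14527065547456
k=5:  x_5 = 2177·179689877047297+153·176·14527065547456 = 782369683393860737,  y_5 = 2177·14527065547456+176·179689877047297 = 63250840057135984

2177 176
9478657 766304
41270070401 3336487440
179689877047297 14527065547456
782369683393860737 63250840057135984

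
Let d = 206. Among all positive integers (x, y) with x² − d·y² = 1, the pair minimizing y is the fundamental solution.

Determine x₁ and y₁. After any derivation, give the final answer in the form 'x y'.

√206 → a₀=14, period (2,1,5,14,5,1,2,28); ℓ=8 even so k=7
k=0  a_k=14  p_k/q_k = 14/1
k=1  a_k=2  p_k/q_k = 29/2
k=2  a_k=1  p_k/q_k = 43/3
k=3  a_k=5  p_k/q_k = 244/17
k=4  a_k=14  p_k/q_k = 3459/241
…
k=6  a_k=1  p_k/q_k = 20998/1463
k=7  a_k=2  p_k/q_k = 59535/4148
→ (59535, 4148).  Check: 59535²=3544416225, 206·4148²=3544416224, difference 1.

59535 4148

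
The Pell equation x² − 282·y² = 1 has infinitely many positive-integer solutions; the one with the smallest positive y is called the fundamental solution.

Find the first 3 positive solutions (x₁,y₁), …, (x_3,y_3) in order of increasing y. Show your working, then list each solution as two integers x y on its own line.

d=282: √d = [16; 1,3,1,4,1,3,1,32] (ℓ=8, even), read p_7/q_7
k=0  a_k=16  p_k/q_k = 16/1
…
k=3  a_k=1  p_k/q_k = 84/5
k=4  a_k=4  p_k/q_k = 403/24
k=5  a_k=1  p_k/q_k = 487/29
k=6  a_k=3  p_k/q_k = 1864/111
k=7  a_k=1  p_k/q_k = 2351/140
(x₁, y₁) = (2351, 140);  2351² − 282·140² = 1 ✓
(2351+140√282)^2 = 11054401 + 658280√282
(2351+140√282)^3 = 51977791151 + 3095232420√282

2351 140
11054401 658280
51977791151 3095232420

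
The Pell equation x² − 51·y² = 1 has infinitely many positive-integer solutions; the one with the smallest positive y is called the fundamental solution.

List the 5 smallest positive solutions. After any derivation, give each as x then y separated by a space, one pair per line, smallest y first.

√51 → a₀=7, period (7,14); ℓ=2 even so k=1
step 0: (7, 1)  from 7·(1,0) + (0,1)
step 1: (50, 7)  from 7·(7,1) + (1,0)
(x₁, y₁) = (50, 7);  50² − 51·7² = 1 ✓
(x_2, y_2) = (50·50 + 51·7·7, 50·7 + 7·50) = (4999, 700)
(x_3, y_3) = (50·4999 + 51·7·700, 50·700 + 7·4999) = (499850, 69993)
(x_4, y_4) = (50·499850 + 51·7·69993, 50·69993 + 7·499850) = (49980001, 6998600)
(x_5, y_5) = (50·49980001 + 51·7·6998600, 50·6998600 + 7·49980001) = (4997500250, 699790007)

50 7
4999 700
499850 69993
49980001 6998600
4997500250 699790007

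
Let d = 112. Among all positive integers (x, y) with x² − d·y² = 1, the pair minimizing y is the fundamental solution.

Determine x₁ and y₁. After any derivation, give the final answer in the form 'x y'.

127 12

√112 → a₀=10, period (1,1,2,1,1,20); ℓ=6 even so k=5
a_0=10:  p_0=10·1+0=10,  q_0=10·0+1=1
a_1=1:  p_1=1·10+1=11,  q_1=1·1+0=1
a_2=1:  p_2=1·11+10=21,  q_2=1·1+1=2
a_3=2:  p_3=2·21+11=53,  q_3=2·2+1=5
a_4=1:  p_4=1·53+21=74,  q_4=1·5+2=7
a_5=1:  p_5=1·74+53=127,  q_5=1·7+5=12
fundamental: x₁=127, y₁=12  (since 16129 − 112·144 = 1)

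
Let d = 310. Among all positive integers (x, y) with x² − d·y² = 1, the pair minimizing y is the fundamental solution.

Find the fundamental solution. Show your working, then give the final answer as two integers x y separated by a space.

848719 48204

[17; 1,1,1,1,5,…,1,1,34] for √310; ℓ=16 ⇒ convergent index 15
step 0: (17, 1)  from 17·(1,0) + (0,1)
…
step 12: (181315, 10298)  from 1·(152387,8655) + (28928,1643)
…
step 14: (515017, 29251)  from 1·(333702,18953) + (181315,10298)
step 15: (848719, 48204)  from 1·(515017,29251) + (333702,18953)
→ (848719, 48204).  Check: 848719²=720323940961, 310·48204²=720323940960, difference 1.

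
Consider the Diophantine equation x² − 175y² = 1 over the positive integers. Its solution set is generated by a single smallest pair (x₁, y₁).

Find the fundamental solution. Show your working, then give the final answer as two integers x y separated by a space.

2024 153

[13; 4,2,1,2,4,26] for √175; ℓ=6 ⇒ convergent index 5
a_0=13:  p_0=13·1+0=13,  q_0=13·0+1=1
a_1=4:  p_1=4·13+1=53,  q_1=4·1+0=4
…
a_4=2:  p_4=2·172+119=463,  q_4=2·13+9=35
a_5=4:  p_5=4·463+172=2024,  q_5=4·35+13=153
(x₁, y₁) = (2024, 153);  2024² − 175·153² = 1 ✓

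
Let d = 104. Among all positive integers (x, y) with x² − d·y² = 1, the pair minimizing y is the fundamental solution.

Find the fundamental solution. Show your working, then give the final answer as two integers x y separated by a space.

51 5

√104 → a₀=10, period (5,20); ℓ=2 even so k=1
k=0  a_k=10  p_k/q_k = 10/1
k=1  a_k=5  p_k/q_k = 51/5
(x₁, y₁) = (51, 5);  51² − 104·5² = 1 ✓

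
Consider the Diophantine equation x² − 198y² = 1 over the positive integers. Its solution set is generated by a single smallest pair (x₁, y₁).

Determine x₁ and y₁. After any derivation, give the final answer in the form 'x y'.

197 14

d=198: √d = [14; 14,28] (ℓ=2, even), read p_1/q_1
step 0: (14, 1)  from 14·(1,0) + (0,1)
step 1: (197, 14)  from 14·(14,1) + (1,0)
(x₁, y₁) = (197, 14);  197² − 198·14² = 1 ✓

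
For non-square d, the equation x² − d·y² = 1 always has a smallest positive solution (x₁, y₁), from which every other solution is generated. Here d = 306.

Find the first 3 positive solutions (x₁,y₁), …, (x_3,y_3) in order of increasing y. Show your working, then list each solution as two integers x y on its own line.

35 2
2449 140
171395 9798

d=306: √d = [17; 2,34] (ℓ=2, even), read p_1/q_1
k=0  a_k=17  p_k/q_k = 17/1
k=1  a_k=2  p_k/q_k = 35/2
→ (35, 2).  Check: 35²=1225, 306·2²=1224, difference 1.
n=2: (35,2)∘(35,2) = (35·35+306·2·2, 35·2+2·35) = (2449,140)
n=3: (2449,140)∘(35,2) = (35·2449+306·2·140, 35·140+2·2449) = (171395,9798)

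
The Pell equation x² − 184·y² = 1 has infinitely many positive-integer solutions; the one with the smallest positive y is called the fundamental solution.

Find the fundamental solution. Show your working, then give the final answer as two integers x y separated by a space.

24335 1794

√184 → a₀=13, period (1,1,3,2,1,2,1,2,3,1,1,26); ℓ=12 even so k=11
a_0=13:  p_0=13·1+0=13,  q_0=13·0+1=1
a_1=1:  p_1=1·13+1=14,  q_1=1·1+0=1
a_2=1:  p_2=1·14+13=27,  q_2=1·1+1=2
a_3=3:  p_3=3·27+14=95,  q_3=3·2+1=7
…
a_5=1:  p_5=1·217+95=312,  q_5=1·16+7=23
a_6=2:  p_6=2·312+217=841,  q_6=2·23+16=62
…
a_8=2:  p_8=2·1153+841=3147,  q_8=2·85+62=232
…
a_10=1:  p_10=1·10594+3147=13741,  q_10=1·781+232=1013
a_11=1:  p_11=1·13741+10594=24335,  q_11=1·1013+781=1794
fundamental: x₁=24335, y₁=1794  (since 592192225 − 184·3218436 = 1)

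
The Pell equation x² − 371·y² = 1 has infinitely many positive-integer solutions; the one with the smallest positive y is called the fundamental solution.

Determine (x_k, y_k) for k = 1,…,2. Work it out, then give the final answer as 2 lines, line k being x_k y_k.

1695 88
5746049 298320

√371 → a₀=19, period (3,1,4,1,3,38); ℓ=6 even so k=5
a_0=19:  p_0=19·1+0=19,  q_0=19·0+1=1
…
a_2=1:  p_2=1·58+19=77,  q_2=1·3+1=4
…
a_4=1:  p_4=1·366+77=443,  q_4=1·19+4=23
a_5=3:  p_5=3·443+366=1695,  q_5=3·23+19=88
(x₁, y₁) = (1695, 88);  1695² − 371·88² = 1 ✓
k=2:  x_2 = 1695·1695+371·88·88 = 5746049,  y_2 = 1695·88+88·1695 = 298320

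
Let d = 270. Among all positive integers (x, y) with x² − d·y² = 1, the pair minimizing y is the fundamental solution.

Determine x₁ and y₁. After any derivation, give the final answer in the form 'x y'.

√270 → a₀=16, period (2,3,6,3,2,32); ℓ=6 even so k=5
k=0  a_k=16  p_k/q_k = 16/1
k=1  a_k=2  p_k/q_k = 33/2
k=2  a_k=3  p_k/q_k = 115/7
k=3  a_k=6  p_k/q_k = 723/44
k=4  a_k=3  p_k/q_k = 2284/139
k=5  a_k=2  p_k/q_k = 5291/322
→ (5291, 322).  Check: 5291²=27994681, 270·322²=27994680, difference 1.

5291 322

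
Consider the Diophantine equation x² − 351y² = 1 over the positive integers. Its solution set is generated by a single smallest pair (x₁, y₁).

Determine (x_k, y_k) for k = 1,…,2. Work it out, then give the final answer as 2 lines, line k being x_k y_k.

62425 3332
7793761249 416000200

d=351: √d = [18; 1,2,1,3,2,2,2,3,1,2,1,36] (ℓ=12, even), read p_11/q_11
k=0  a_k=18  p_k/q_k = 18/1
k=1  a_k=1  p_k/q_k = 19/1
k=2  a_k=2  p_k/q_k = 56/3
k=3  a_k=1  p_k/q_k = 75/4
k=4  a_k=3  p_k/q_k = 281/15
k=5  a_k=2  p_k/q_k = 637/34
k=6  a_k=2  p_k/q_k = 1555/83
…
k=8  a_k=3  p_k/q_k = 12796/683
…
k=10  a_k=2  p_k/q_k = 45882/2449
k=11  a_k=1  p_k/q_k = 62425/3332
→ (62425, 3332).  Check: 62425²=3896880625, 351·3332²=3896880624, difference 1.
n=2: (62425,3332)∘(62425,3332) = (62425·62425+351·3332·3332, 62425·3332+3332·62425) = (7793761249,416000200)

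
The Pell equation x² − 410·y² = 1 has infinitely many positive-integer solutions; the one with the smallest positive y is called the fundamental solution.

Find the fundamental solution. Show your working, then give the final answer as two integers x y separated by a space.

81 4

d=410: √d = [20; 4,40] (ℓ=2, even), read p_1/q_1
i=0: a=20 ⇒ p=20, q=1
i=1: a=4 ⇒ p=81, q=4
(x₁, y₁) = (81, 4);  81² − 410·4² = 1 ✓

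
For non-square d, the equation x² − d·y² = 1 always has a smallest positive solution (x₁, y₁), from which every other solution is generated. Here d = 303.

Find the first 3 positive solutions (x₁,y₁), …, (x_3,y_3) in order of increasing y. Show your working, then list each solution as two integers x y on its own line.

2524 145
12741151 731960
64317327724 3694933935

√303 = [17; 2,2,5,2,2,34, …], period ℓ=6 (even) → k=5
step 0: (17, 1)  from 17·(1,0) + (0,1)
…
step 4: (1027, 59)  from 2·(470,27) + (87,5)
step 5: (2524, 145)  from 2·(1027,59) + (470,27)
(x₁, y₁) = (2524, 145);  2524² − 303·145² = 1 ✓
k=2:  x_2 = 2524·2524+303·145·145 = 12741151,  y_2 = 2524·145+145·2524 = 731960
k=3:  x_3 = 2524·12741151+303·145·731960 = 64317327724,  y_3 = 2524·731960+145·12741151 = 3694933935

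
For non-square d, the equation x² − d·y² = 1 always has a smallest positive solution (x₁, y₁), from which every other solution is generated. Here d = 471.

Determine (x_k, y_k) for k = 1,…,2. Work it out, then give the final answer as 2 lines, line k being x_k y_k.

7838695 361188
122890278606049 5662485139320

√471 = [21; 1,2,2,1,3,…,2,1,42, …], period ℓ=14 (even) → k=13
step 0: (21, 1)  from 21·(1,0) + (0,1)
…
step 2: (65, 3)  from 2·(22,1) + (21,1)
…
step 4: (217, 10)  from 1·(152,7) + (65,3)
step 5: (803, 37)  from 3·(217,10) + (152,7)
step 6: (3429, 158)  from 4·(803,37) + (217,10)
step 7: (48809, 2249)  from 14·(3429,158) + (803,37)
step 8: (198665, 9154)  from 4·(48809,2249) + (3429,158)
step 9: (644804, 29711)  from 3·(198665,9154) + (48809,2249)
step 10: (843469, 38865)  from 1·(644804,29711) + (198665,9154)
…
step 12: (5506953, 253747)  from 2·(2331742,107441) + (843469,38865)
step 13: (7838695, 361188)  from 1·(5506953,253747) + (2331742,107441)
→ (7838695, 361188).  Check: 7838695²=61445139303025, 471·361188²=61445139303024, difference 1.
k=2:  x_2 = 7838695·7838695+471·361188·361188 = 122890278606049,  y_2 = 7838695·361188+361188·7838695 = 5662485139320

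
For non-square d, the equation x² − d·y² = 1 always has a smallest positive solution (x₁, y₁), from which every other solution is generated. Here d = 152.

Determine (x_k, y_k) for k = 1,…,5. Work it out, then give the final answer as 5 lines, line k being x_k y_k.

√152 → a₀=12, period (3,24); ℓ=2 even so k=1
i=0: a=12 ⇒ p=12, q=1
i=1: a=3 ⇒ p=37, q=3
→ (37, 3).  Check: 37²=1369, 152·3²=1368, difference 1.
(x_2, y_2) = (37·37 + 152·3·3, 37·3 + 3·37) = (2737, 222)
(x_3, y_3) = (37·2737 + 152·3·222, 37·222 + 3·2737) = (202501, 16425)
(x_4, y_4) = (37·202501 + 152·3·16425, 37·16425 + 3·202501) = (14982337, 1215228)
(x_5, y_5) = (37·14982337 + 152·3·1215228, 37·1215228 + 3·14982337) = (1108490437, 89910447)

37 3
2737 222
202501 16425
14982337 1215228
1108490437 89910447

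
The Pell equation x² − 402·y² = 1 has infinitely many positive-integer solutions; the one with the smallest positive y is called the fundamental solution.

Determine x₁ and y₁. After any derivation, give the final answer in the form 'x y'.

401 20

d=402: √d = [20; 20,40] (ℓ=2, even), read p_1/q_1
i=0: a=20 ⇒ p=20, q=1
i=1: a=20 ⇒ p=401, q=20
fundamental: x₁=401, y₁=20  (since 160801 − 402·400 = 1)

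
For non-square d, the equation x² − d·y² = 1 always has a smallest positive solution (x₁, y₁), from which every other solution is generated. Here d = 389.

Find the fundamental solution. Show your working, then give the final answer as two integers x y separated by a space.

3287049 166660

√389 → a₀=19, period (1,2,1,1,1,1,2,1,38); ℓ=9 odd so k=17
step 0: (19, 1)  from 19·(1,0) + (0,1)
…
step 3: (79, 4)  from 1·(59,3) + (20,1)
…
step 5: (217, 11)  from 1·(138,7) + (79,4)
…
step 7: (927, 47)  from 2·(355,18) + (217,11)
…
step 10: (50925, 2582)  from 1·(49643,2517) + (1282,65)
…
step 13: (353911, 17944)  from 1·(202418,10263) + (151493,7681)
…
step 16: (2376809, 120509)  from 2·(910240,46151) + (556329,28207)
step 17: (3287049, 166660)  from 1·(2376809,120509) + (910240,46151)
→ (3287049, 166660).  Check: 3287049²=10804691128401, 389·166660²=10804691128400, difference 1.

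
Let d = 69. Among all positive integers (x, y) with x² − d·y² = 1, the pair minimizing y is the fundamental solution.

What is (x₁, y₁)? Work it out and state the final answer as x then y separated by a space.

7775 936

d=69: √d = [8; 3,3,1,4,1,3,3,16] (ℓ=8, even), read p_7/q_7
a_0=8:  p_0=8·1+0=8,  q_0=8·0+1=1
…
a_4=4:  p_4=4·108+83=515,  q_4=4·13+10=62
a_5=1:  p_5=1·515+108=623,  q_5=1·62+13=75
a_6=3:  p_6=3·623+515=2384,  q_6=3·75+62=287
a_7=3:  p_7=3·2384+623=7775,  q_7=3·287+75=936
(x₁, y₁) = (7775, 936);  7775² − 69·936² = 1 ✓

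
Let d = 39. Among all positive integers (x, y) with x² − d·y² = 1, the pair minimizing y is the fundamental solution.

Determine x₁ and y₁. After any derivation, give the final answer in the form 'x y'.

25 4

√39 → a₀=6, period (4,12); ℓ=2 even so k=1
step 0: (6, 1)  from 6·(1,0) + (0,1)
step 1: (25, 4)  from 4·(6,1) + (1,0)
fundamental: x₁=25, y₁=4  (since 625 − 39·16 = 1)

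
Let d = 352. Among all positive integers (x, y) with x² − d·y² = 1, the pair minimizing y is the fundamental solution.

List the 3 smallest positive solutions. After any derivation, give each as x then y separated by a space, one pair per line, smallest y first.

77617 4137
12048797377 642203058
1870383011943601 99691749501435

√352 = [18; 1,3,5,9,5,3,1,36, …], period ℓ=8 (even) → k=7
step 0: (18, 1)  from 18·(1,0) + (0,1)
step 1: (19, 1)  from 1·(18,1) + (1,0)
step 2: (75, 4)  from 3·(19,1) + (18,1)
step 3: (394, 21)  from 5·(75,4) + (19,1)
…
step 5: (18499, 986)  from 5·(3621,193) + (394,21)
step 6: (59118, 3151)  from 3·(18499,986) + (3621,193)
step 7: (77617, 4137)  from 1·(59118,3151) + (18499,986)
fundamental: x₁=77617, y₁=4137  (since 6024398689 − 352·17114769 = 1)
(x_2, y_2) = (77617·77617 + 352·4137·4137, 77617·4137 + 4137·77617) = (12048797377, 642203058)
(x_3, y_3) = (77617·12048797377 + 352·4137·642203058, 77617·642203058 + 4137·12048797377) = (1870383011943601, 99691749501435)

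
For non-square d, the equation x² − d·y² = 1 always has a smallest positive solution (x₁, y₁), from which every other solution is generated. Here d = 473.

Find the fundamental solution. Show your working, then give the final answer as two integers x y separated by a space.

√473 → a₀=21, period (1,2,1,42); ℓ=4 even so k=3
k=0  a_k=21  p_k/q_k = 21/1
k=1  a_k=1  p_k/q_k = 22/1
k=2  a_k=2  p_k/q_k = 65/3
k=3  a_k=1  p_k/q_k = 87/4
→ (87, 4).  Check: 87²=7569, 473·4²=7568, difference 1.

87 4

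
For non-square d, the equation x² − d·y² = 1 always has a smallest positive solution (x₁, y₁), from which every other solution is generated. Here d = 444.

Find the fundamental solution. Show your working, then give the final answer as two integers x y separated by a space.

d=444: √d = [21; 14,42] (ℓ=2, even), read p_1/q_1
i=0: a=21 ⇒ p=21, q=1
i=1: a=14 ⇒ p=295, q=14
→ (295, 14).  Check: 295²=87025, 444·14²=87024, difference 1.

295 14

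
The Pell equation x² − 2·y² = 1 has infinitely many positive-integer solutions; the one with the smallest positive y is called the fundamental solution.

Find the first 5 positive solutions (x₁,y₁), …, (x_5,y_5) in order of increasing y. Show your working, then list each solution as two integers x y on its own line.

√2 = [1; 2, …], period ℓ=1 (odd) → k=1
i=0: a=1 ⇒ p=1, q=1
i=1: a=2 ⇒ p=3, q=2
fundamental: x₁=3, y₁=2  (since 9 − 2·4 = 1)
k=2:  x_2 = 3·3+2·2·2 = 17,  y_2 = 3·2+2·3 = 12
k=3:  x_3 = 3·17+2·2·12 = 99,  y_3 = 3·12+2·17 = 70
k=4:  x_4 = 3·99+2·2·70 = 577,  y_4 = 3·70+2·99 = 408
k=5:  x_5 = 3·577+2·2·408 = 3363,  y_5 = 3·408+2·577 = 2378

3 2
17 12
99 70
577 408
3363 2378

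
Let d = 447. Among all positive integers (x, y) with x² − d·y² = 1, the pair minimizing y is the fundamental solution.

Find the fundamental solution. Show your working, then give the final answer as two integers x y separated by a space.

d=447: √d = [21; 7,42] (ℓ=2, even), read p_1/q_1
step 0: (21, 1)  from 21·(1,0) + (0,1)
step 1: (148, 7)  from 7·(21,1) + (1,0)
(x₁, y₁) = (148, 7);  148² − 447·7² = 1 ✓

148 7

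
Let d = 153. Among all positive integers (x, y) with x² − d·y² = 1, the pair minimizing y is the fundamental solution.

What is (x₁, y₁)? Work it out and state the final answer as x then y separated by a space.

2177 176

[12; 2,1,2,2,2,1,2,24] for √153; ℓ=8 ⇒ convergent index 7
a_0=12:  p_0=12·1+0=12,  q_0=12·0+1=1
…
a_6=1:  p_6=1·569+235=804,  q_6=1·46+19=65
a_7=2:  p_7=2·804+569=2177,  q_7=2·65+46=176
(x₁, y₁) = (2177, 176);  2177² − 153·176² = 1 ✓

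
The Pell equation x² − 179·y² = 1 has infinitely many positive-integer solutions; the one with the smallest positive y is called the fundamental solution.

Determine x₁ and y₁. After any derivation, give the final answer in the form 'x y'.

4190210 313191

√179 = [13; 2,1,1,1,3,…,1,2,26, …], period ℓ=14 (even) → k=13
i=0: a=13 ⇒ p=13, q=1
i=1: a=2 ⇒ p=27, q=2
…
i=3: a=1 ⇒ p=67, q=5
i=4: a=1 ⇒ p=107, q=8
i=5: a=3 ⇒ p=388, q=29
i=6: a=5 ⇒ p=2047, q=153
…
i=8: a=5 ⇒ p=137042, q=10243
i=9: a=3 ⇒ p=438125, q=32747
…
i=11: a=1 ⇒ p=1013292, q=75737
i=12: a=1 ⇒ p=1588459, q=118727
i=13: a=2 ⇒ p=4190210, q=313191
fundamental: x₁=4190210, y₁=313191  (since 17557859844100 − 179·98088602481 = 1)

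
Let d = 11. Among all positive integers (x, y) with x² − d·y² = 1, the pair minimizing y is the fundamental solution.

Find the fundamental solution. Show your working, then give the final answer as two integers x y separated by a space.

√11 = [3; 3,6, …], period ℓ=2 (even) → k=1
k=0  a_k=3  p_k/q_k = 3/1
k=1  a_k=3  p_k/q_k = 10/3
→ (10, 3).  Check: 10²=100, 11·3²=99, difference 1.

10 3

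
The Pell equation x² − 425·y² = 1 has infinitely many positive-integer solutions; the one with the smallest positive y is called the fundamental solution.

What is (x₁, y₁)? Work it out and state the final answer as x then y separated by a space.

143649 6968

d=425: √d = [20; 1,1,1,1,1,1,40] (ℓ=7, odd), read p_13/q_13
step 0: (20, 1)  from 20·(1,0) + (0,1)
step 1: (21, 1)  from 1·(20,1) + (1,0)
step 2: (41, 2)  from 1·(21,1) + (20,1)
step 3: (62, 3)  from 1·(41,2) + (21,1)
step 4: (103, 5)  from 1·(62,3) + (41,2)
step 5: (165, 8)  from 1·(103,5) + (62,3)
step 6: (268, 13)  from 1·(165,8) + (103,5)
step 7: (10885, 528)  from 40·(268,13) + (165,8)
step 8: (11153, 541)  from 1·(10885,528) + (268,13)
step 9: (22038, 1069)  from 1·(11153,541) + (10885,528)
step 10: (33191, 1610)  from 1·(22038,1069) + (11153,541)
step 11: (55229, 2679)  from 1·(33191,1610) + (22038,1069)
step 12: (88420, 4289)  from 1·(55229,2679) + (33191,1610)
step 13: (143649, 6968)  from 1·(88420,4289) + (55229,2679)
→ (143649, 6968).  Check: 143649²=20635035201, 425·6968²=20635035200, difference 1.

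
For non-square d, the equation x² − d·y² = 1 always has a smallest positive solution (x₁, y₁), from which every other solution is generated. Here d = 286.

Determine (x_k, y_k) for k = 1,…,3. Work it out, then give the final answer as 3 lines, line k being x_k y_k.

561835 33222
631317134449 37330564740
709392124465745995 41947235681362578

√286 → a₀=16, period (1,10,3,3,2,3,3,10,1,32); ℓ=10 even so k=9
k=0  a_k=16  p_k/q_k = 16/1
…
k=2  a_k=10  p_k/q_k = 186/11
…
k=4  a_k=3  p_k/q_k = 1911/113
k=5  a_k=2  p_k/q_k = 4397/260
…
k=7  a_k=3  p_k/q_k = 49703/2939
k=8  a_k=10  p_k/q_k = 512132/30283
k=9  a_k=1  p_k/q_k = 561835/33222
fundamental: x₁=561835, y₁=33222  (since 315658567225 − 286·1103701284 = 1)
k=2:  x_2 = 561835·561835+286·33222·33222 = 631317134449,  y_2 = 561835·33222+33222·561835 = 37330564740
k=3:  x_3 = 561835·631317134449+286·33222·37330564740 = 709392124465745995,  y_3 = 561835·37330564740+33222·631317134449 = 41947235681362578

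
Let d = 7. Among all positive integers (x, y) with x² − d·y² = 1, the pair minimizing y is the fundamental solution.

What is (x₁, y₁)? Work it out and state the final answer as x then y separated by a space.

[2; 1,1,1,4] for √7; ℓ=4 ⇒ convergent index 3
k=0  a_k=2  p_k/q_k = 2/1
k=1  a_k=1  p_k/q_k = 3/1
k=2  a_k=1  p_k/q_k = 5/2
k=3  a_k=1  p_k/q_k = 8/3
fundamental: x₁=8, y₁=3  (since 64 − 7·9 = 1)

8 3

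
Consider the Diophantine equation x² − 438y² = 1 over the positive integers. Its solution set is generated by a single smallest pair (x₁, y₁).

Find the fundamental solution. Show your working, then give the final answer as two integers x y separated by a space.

293 14

[20; 1,12,1,40] for √438; ℓ=4 ⇒ convergent index 3
i=0: a=20 ⇒ p=20, q=1
i=1: a=1 ⇒ p=21, q=1
i=2: a=12 ⇒ p=272, q=13
i=3: a=1 ⇒ p=293, q=14
fundamental: x₁=293, y₁=14  (since 85849 − 438·196 = 1)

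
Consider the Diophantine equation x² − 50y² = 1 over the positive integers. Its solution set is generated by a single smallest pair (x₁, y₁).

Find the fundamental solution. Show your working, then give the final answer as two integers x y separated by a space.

[7; 14] for √50; ℓ=1 ⇒ convergent index 1
k=0  a_k=7  p_k/q_k = 7/1
k=1  a_k=14  p_k/q_k = 99/14
(x₁, y₁) = (99, 14);  99² − 50·14² = 1 ✓

99 14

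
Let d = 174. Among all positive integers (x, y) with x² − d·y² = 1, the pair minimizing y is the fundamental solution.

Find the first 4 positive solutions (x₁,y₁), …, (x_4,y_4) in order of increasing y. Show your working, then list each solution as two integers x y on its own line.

√174 = [13; 5,4,5,26, …], period ℓ=4 (even) → k=3
step 0: (13, 1)  from 13·(1,0) + (0,1)
…
step 2: (277, 21)  from 4·(66,5) + (13,1)
step 3: (1451, 110)  from 5·(277,21) + (66,5)
fundamental: x₁=1451, y₁=110  (since 2105401 − 174·12100 = 1)
(x_2, y_2) = (1451·1451 + 174·110·110, 1451·110 + 110·1451) = (4210801, 319220)
(x_3, y_3) = (1451·4210801 + 174·110·319220, 1451·319220 + 110·4210801) = (12219743051, 926376330)
(x_4, y_4) = (1451·12219743051 + 174·110·926376330, 1451·926376330 + 110·12219743051) = (35461690123201, 2688343790440)

1451 110
4210801 319220
12219743051 926376330
35461690123201 2688343790440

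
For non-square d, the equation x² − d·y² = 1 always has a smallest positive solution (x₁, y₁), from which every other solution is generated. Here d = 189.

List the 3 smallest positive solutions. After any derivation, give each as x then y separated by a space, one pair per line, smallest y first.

55 4
6049 440
665335 48396

d=189: √d = [13; 1,2,1,26] (ℓ=4, even), read p_3/q_3
step 0: (13, 1)  from 13·(1,0) + (0,1)
…
step 2: (41, 3)  from 2·(14,1) + (13,1)
step 3: (55, 4)  from 1·(41,3) + (14,1)
→ (55, 4).  Check: 55²=3025, 189·4²=3024, difference 1.
n=2: (55,4)∘(55,4) = (55·55+189·4·4, 55·4+4·55) = (6049,440)
n=3: (6049,440)∘(55,4) = (55·6049+189·4·440, 55·440+4·6049) = (665335,48396)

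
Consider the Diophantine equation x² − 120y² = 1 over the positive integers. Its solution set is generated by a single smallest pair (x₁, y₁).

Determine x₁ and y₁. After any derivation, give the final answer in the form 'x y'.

√120 → a₀=10, period (1,20); ℓ=2 even so k=1
step 0: (10, 1)  from 10·(1,0) + (0,1)
step 1: (11, 1)  from 1·(10,1) + (1,0)
fundamental: x₁=11, y₁=1  (since 121 − 120·1 = 1)

11 1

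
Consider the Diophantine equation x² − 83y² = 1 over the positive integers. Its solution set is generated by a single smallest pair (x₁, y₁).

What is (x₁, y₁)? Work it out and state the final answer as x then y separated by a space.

82 9

√83 → a₀=9, period (9,18); ℓ=2 even so k=1
step 0: (9, 1)  from 9·(1,0) + (0,1)
step 1: (82, 9)  from 9·(9,1) + (1,0)
(x₁, y₁) = (82, 9);  82² − 83·9² = 1 ✓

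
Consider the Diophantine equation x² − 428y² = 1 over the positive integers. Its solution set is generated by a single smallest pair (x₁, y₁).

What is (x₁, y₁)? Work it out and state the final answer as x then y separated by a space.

√428 → a₀=20, period (1,2,4,1,5,10,5,1,4,2,1,40); ℓ=12 even so k=11
step 0: (20, 1)  from 20·(1,0) + (0,1)
…
step 2: (62, 3)  from 2·(21,1) + (20,1)
…
step 6: (19571, 946)  from 10·(1924,93) + (331,16)
…
step 8: (119350, 5769)  from 1·(99779,4823) + (19571,946)
…
step 10: (1273708, 61567)  from 2·(577179,27899) + (119350,5769)
step 11: (1850887, 89466)  from 1·(1273708,61567) + (577179,27899)
→ (1850887, 89466).  Check: 1850887²=3425782686769, 428·89466²=3425782686768, difference 1.

1850887 89466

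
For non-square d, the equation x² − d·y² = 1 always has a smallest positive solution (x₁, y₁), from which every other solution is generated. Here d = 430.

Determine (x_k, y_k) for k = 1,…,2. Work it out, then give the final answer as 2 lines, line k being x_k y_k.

√430 = [20; 1,2,1,3,1,…,2,1,40, …], period ℓ=14 (even) → k=13
step 0: (20, 1)  from 20·(1,0) + (0,1)
step 1: (21, 1)  from 1·(20,1) + (1,0)
step 2: (62, 3)  from 2·(21,1) + (20,1)
…
step 4: (311, 15)  from 3·(83,4) + (62,3)
…
step 6: (2675, 129)  from 6·(394,19) + (311,15)
step 7: (21794, 1051)  from 8·(2675,129) + (394,19)
…
step 9: (155233, 7486)  from 1·(133439,6435) + (21794,1051)
step 10: (599138, 28893)  from 3·(155233,7486) + (133439,6435)
step 11: (754371, 36379)  from 1·(599138,28893) + (155233,7486)
step 12: (2107880, 101651)  from 2·(754371,36379) + (599138,28893)
step 13: (2862251, 138030)  from 1·(2107880,101651) + (754371,36379)
(x₁, y₁) = (2862251, 138030);  2862251² − 430·138030² = 1 ✓
n=2: (2862251,138030)∘(2862251,138030) = (2862251·2862251+430·138030·138030, 2862251·138030+138030·2862251) = (16384961574001,790153011060)

2862251 138030
16384961574001 790153011060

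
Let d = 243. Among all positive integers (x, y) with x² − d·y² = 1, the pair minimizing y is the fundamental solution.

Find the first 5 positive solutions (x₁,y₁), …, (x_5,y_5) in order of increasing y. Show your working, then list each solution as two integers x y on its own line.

70226 4505
9863382151 632736260
1385331749802026 88869073185015
194572614913330773601 12481839066348990520
27328112908421802064005626 1753099260457979343330025

d=243: √d = [15; 1,1,2,3,15,3,2,1,1,30] (ℓ=10, even), read p_9/q_9
a_0=15:  p_0=15·1+0=15,  q_0=15·0+1=1
a_1=1:  p_1=1·15+1=16,  q_1=1·1+0=1
a_2=1:  p_2=1·16+15=31,  q_2=1·1+1=2
…
a_6=3:  p_6=3·4053+265=12424,  q_6=3·260+17=797
a_7=2:  p_7=2·12424+4053=28901,  q_7=2·797+260=1854
a_8=1:  p_8=1·28901+12424=41325,  q_8=1·1854+797=2651
a_9=1:  p_9=1·41325+28901=70226,  q_9=1·2651+1854=4505
(x₁, y₁) = (70226, 4505);  70226² − 243·4505² = 1 ✓
(x_2, y_2) = (70226·70226 + 243·4505·4505, 70226·4505 + 4505·70226) = (9863382151, 632736260)
(x_3, y_3) = (70226·9863382151 + 243·4505·632736260, 70226·632736260 + 4505·9863382151) = (1385331749802026, 88869073185015)
(x_4, y_4) = (70226·1385331749802026 + 243·4505·88869073185015, 70226·88869073185015 + 4505·1385331749802026) = (194572614913330773601, 12481839066348990520)
(x_5, y_5) = (70226·194572614913330773601 + 243·4505·12481839066348990520, 70226·12481839066348990520 + 4505·194572614913330773601) = (27328112908421802064005626, 1753099260457979343330025)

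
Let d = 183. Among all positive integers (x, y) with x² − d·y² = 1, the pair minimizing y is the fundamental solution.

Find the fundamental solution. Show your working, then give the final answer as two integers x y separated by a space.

487 36

√183 → a₀=13, period (1,1,8,1,1,26); ℓ=6 even so k=5
k=0  a_k=13  p_k/q_k = 13/1
k=1  a_k=1  p_k/q_k = 14/1
k=2  a_k=1  p_k/q_k = 27/2
k=3  a_k=8  p_k/q_k = 230/17
k=4  a_k=1  p_k/q_k = 257/19
k=5  a_k=1  p_k/q_k = 487/36
→ (487, 36).  Check: 487²=237169, 183·36²=237168, difference 1.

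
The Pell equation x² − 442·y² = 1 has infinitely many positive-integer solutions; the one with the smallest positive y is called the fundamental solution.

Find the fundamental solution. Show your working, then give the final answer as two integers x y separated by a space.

√442 = [21; 42, …], period ℓ=1 (odd) → k=1
i=0: a=21 ⇒ p=21, q=1
i=1: a=42 ⇒ p=883, q=42
→ (883, 42).  Check: 883²=779689, 442·42²=779688, difference 1.

883 42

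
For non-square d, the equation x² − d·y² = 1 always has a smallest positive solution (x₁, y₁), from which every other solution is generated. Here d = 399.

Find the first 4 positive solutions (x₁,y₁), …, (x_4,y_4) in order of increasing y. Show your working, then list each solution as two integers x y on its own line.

20 1
799 40
31940 1599
1276801 63920

√399 = [19; 1,38, …], period ℓ=2 (even) → k=1
i=0: a=19 ⇒ p=19, q=1
i=1: a=1 ⇒ p=20, q=1
→ (20, 1).  Check: 20²=400, 399·1²=399, difference 1.
k=2:  x_2 = 20·20+399·1·1 = 799,  y_2 = 20·1+1·20 = 40
k=3:  x_3 = 20·799+399·1·40 = 31940,  y_3 = 20·40+1·799 = 1599
k=4:  x_4 = 20·31940+399·1·1599 = 1276801,  y_4 = 20·1599+1·31940 = 63920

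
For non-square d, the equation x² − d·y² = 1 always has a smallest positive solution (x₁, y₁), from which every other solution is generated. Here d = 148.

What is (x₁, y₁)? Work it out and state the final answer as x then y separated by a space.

73 6

[12; 6,24] for √148; ℓ=2 ⇒ convergent index 1
a_0=12:  p_0=12·1+0=12,  q_0=12·0+1=1
a_1=6:  p_1=6·12+1=73,  q_1=6·1+0=6
fundamental: x₁=73, y₁=6  (since 5329 − 148·36 = 1)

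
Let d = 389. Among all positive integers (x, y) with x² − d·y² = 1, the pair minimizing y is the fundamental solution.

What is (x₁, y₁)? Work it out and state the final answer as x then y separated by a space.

√389 = [19; 1,2,1,1,1,1,2,1,38, …], period ℓ=9 (odd) → k=17
k=0  a_k=19  p_k/q_k = 19/1
k=1  a_k=1  p_k/q_k = 20/1
…
k=3  a_k=1  p_k/q_k = 79/4
k=4  a_k=1  p_k/q_k = 138/7
…
k=7  a_k=2  p_k/q_k = 927/47
…
k=10  a_k=1  p_k/q_k = 50925/2582
…
k=13  a_k=1  p_k/q_k = 353911/17944
…
k=16  a_k=2  p_k/q_k = 2376809/120509
k=17  a_k=1  p_k/q_k = 3287049/166660
(x₁, y₁) = (3287049, 166660);  3287049² − 389·166660² = 1 ✓

3287049 166660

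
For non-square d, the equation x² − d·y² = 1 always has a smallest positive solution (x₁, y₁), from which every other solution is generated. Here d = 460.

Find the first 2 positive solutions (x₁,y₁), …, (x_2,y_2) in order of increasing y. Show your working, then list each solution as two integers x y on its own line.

2535751 118230
12860066268001 599603681460

√460 → a₀=21, period (2,4,3,1,2,10,2,1,3,4,2,42); ℓ=12 even so k=11
i=0: a=21 ⇒ p=21, q=1
i=1: a=2 ⇒ p=43, q=2
…
i=3: a=3 ⇒ p=622, q=29
i=4: a=1 ⇒ p=815, q=38
i=5: a=2 ⇒ p=2252, q=105
…
i=8: a=1 ⇒ p=72257, q=3369
…
i=10: a=4 ⇒ p=1135029, q=52921
i=11: a=2 ⇒ p=2535751, q=118230
fundamental: x₁=2535751, y₁=118230  (since 6430033134001 − 460·13978332900 = 1)
(x_2, y_2) = (2535751·2535751 + 460·118230·118230, 2535751·118230 + 118230·2535751) = (12860066268001, 599603681460)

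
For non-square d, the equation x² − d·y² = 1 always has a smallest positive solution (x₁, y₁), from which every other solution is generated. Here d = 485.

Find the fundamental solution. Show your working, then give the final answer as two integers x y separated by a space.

969 44

√485 → a₀=22, period (44); ℓ=1 odd so k=1
a_0=22:  p_0=22·1+0=22,  q_0=22·0+1=1
a_1=44:  p_1=44·22+1=969,  q_1=44·1+0=44
(x₁, y₁) = (969, 44);  969² − 485·44² = 1 ✓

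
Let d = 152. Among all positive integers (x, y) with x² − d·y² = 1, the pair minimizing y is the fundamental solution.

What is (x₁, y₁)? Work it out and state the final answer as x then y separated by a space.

√152 → a₀=12, period (3,24); ℓ=2 even so k=1
i=0: a=12 ⇒ p=12, q=1
i=1: a=3 ⇒ p=37, q=3
fundamental: x₁=37, y₁=3  (since 1369 − 152·9 = 1)

37 3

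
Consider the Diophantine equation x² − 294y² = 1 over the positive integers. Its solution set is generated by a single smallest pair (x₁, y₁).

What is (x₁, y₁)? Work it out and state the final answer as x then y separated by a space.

4801 280

√294 = [17; 6,1,4,1,6,34, …], period ℓ=6 (even) → k=5
i=0: a=17 ⇒ p=17, q=1
i=1: a=6 ⇒ p=103, q=6
i=2: a=1 ⇒ p=120, q=7
i=3: a=4 ⇒ p=583, q=34
i=4: a=1 ⇒ p=703, q=41
i=5: a=6 ⇒ p=4801, q=280
→ (4801, 280).  Check: 4801²=23049601, 294·280²=23049600, difference 1.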